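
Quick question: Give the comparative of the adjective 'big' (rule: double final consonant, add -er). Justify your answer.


Apply comparative formation (double final consonant, add -er): 'big' -> 'bigger'.

bigger


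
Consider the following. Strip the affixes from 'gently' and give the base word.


Remove suffix '-ly' from 'gently' to get root 'gentle'.

gentle


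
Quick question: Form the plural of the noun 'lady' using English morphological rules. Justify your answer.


Apply rule: Change -y to -ies (consonant + y). 'lady' becomes 'ladies'.

ladies


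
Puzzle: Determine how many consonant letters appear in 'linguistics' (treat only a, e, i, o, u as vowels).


Consonants in 'linguistics': l, n, g, s, t, c, s = 7 consonants.

7


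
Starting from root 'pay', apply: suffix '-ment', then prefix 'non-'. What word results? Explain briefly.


Step 1: Add suffix '-ment' to 'pay' = 'payment'
Step 2: Add prefix 'non-' to 'payment' = 'nonpayment'

nonpayment


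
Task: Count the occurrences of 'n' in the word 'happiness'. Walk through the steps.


Letter 'n' in 'happiness': found at position(s) 6 = 1 occurrence(s).

1


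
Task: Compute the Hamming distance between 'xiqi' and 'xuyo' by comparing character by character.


Alignment:
Position 1: 'x' vs 'x' = match
Position 2: 'i' vs 'u' = DIFFER
Position 3: 'q' vs 'y' = DIFFER
Position 4: 'i' vs 'o' = DIFFER
Total differences: 3

3


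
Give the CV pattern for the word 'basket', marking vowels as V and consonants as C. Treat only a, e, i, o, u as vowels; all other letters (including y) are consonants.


Letter mapping: b = C, a = V, s = C, k = C, e = V, t = C.

CVCCVC


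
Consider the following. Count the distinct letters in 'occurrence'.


Unique letters in 'occurrence': {c, e, n, o, r, u} = 6 distinct letters.

6


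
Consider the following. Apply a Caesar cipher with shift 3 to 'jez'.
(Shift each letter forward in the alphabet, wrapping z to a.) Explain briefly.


Shift each letter by 3: j -> m, e -> h, z -> c. Result: 'mhc'.

mhc


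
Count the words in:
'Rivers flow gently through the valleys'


Split into words: Rivers | flow | gently | through | the | valleys = 6 words.

6


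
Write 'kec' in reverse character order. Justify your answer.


Reverse 'kec' character by character: 'cek'.

cek


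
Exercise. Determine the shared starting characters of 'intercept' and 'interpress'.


Compare from the start: 5 characters match: 'inter'. Mismatch at position 6: 'c' vs 'p'.

inter


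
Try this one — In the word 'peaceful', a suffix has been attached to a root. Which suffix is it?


The word 'peaceful' = 'peace' (root) + '-ful' (suffix). The suffix is '-ful'.

ful


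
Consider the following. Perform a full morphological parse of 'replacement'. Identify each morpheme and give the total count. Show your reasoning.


Step 1: Identify prefix: 're' (meaning: again)
Step 2: Identify root: 'place'
Step 3: Identify suffix(es): 'ment'
Decomposition: re- (prefix: again) + place (root) + -ment (suffix: action/result)
Total morphemes: 3

3 morphemes (re- (prefix: again) + place (root) + -ment (suffix: action/result))


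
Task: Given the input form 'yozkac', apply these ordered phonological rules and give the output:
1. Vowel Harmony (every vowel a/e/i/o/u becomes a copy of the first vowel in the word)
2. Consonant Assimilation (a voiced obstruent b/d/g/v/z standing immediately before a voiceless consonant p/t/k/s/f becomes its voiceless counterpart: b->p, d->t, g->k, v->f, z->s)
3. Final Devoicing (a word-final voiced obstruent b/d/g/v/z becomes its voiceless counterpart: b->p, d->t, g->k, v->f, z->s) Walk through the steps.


Starting form: 'yozkac'
Rule 1: Vowel Harmony: all vowels become 'o' (matching first vowel). 'yozkac' -> 'yozkoc'
Rule 2: Consonant Assimilation: voiced obstruent before voiceless consonant becomes voiceless ('zk' -> 'sk'). 'yozkoc' -> 'yoskoc'
Rule 3: Final Devoicing: final consonant 'c' is not one of the voiced obstruents b/d/g/v/z. No change.
Final form: 'yoskoc'

yoskoc


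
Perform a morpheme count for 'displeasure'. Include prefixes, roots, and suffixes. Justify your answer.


Decomposition: dis- (prefix) + please (root) + -ure (suffix) = 3 morpheme(s)

3 morphemes


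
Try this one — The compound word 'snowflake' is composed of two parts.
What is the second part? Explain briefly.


Split 'snowflake' into 'snow' + 'flake'. The second part is 'flake'.

flake


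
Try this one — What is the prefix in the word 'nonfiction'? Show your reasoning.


The word 'nonfiction' = 'non' (prefix) + 'fiction' (root). The prefix is 'non'.

non


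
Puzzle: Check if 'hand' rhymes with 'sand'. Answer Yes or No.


Rime (stressed vowel + following sounds) of 'hand': -and = /ænd/
Rime of 'sand': -and = /ænd/
/ænd/ and /ænd/ are the same ending sound, so the words rhyme.

Yes


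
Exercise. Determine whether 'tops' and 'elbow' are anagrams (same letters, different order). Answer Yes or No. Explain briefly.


Sorted letters of 'tops': 'opst'
Sorted letters of 'elbow': 'below'
They do not match.

No


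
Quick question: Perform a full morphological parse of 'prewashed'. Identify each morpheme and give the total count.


Step 1: Identify prefix: 'pre' (meaning: before)
Step 2: Identify root: 'wash'
Step 3: Identify suffix(es): 'ed'
Decomposition: pre- (prefix: before) + wash (root) + -ed (suffix: past)
Total morphemes: 3

3 morphemes (pre- (prefix: before) + wash (root) + -ed (suffix: past))


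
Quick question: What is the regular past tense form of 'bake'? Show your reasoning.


Apply rule: Add -d (word ends in -e). 'bake' becomes 'baked'.

baked


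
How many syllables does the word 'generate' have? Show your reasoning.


Break 'generate' into syllables: gen-er-ate -> gen | er | ate = 3 syllables

3 syllables


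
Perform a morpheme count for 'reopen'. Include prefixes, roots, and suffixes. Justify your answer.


Decomposition: re- (prefix) + open (root) = 2 morpheme(s)

2 morphemes


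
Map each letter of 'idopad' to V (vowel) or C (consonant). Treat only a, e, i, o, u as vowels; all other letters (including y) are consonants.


Letter mapping: i = V, d = C, o = V, p = C, a = V, d = C.

VCVCVC


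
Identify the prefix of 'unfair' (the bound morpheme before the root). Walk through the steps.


The word 'unfair' = 'un' (prefix) + 'fair' (root). The prefix is 'un'.

un


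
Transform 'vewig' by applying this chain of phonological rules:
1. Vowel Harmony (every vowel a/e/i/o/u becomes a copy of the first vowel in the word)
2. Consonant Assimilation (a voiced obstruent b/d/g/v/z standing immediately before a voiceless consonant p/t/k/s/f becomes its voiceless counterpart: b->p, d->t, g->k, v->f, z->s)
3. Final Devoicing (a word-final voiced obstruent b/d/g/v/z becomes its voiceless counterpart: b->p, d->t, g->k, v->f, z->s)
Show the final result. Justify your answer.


Starting form: 'vewig'
Rule 1: Vowel Harmony: all vowels become 'e' (matching first vowel). 'vewig' -> 'veweg'
Rule 2: Consonant Assimilation: no voiced obstruent (b/d/g/v/z) stands immediately before a voiceless consonant (p/t/k/s/f). No change.
Rule 3: Final Devoicing: word-final voiced obstruent 'g' becomes voiceless 'k'. 'veweg' -> 'vewek'
Final form: 'vewek'

vewek


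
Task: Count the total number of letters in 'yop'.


Spell out 'yop' and number each letter: y(1), o(2), p(3). Total: 3 letters.

3


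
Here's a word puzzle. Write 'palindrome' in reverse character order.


Reverse 'palindrome' character by character: 'emordnilap'.

emordnilap


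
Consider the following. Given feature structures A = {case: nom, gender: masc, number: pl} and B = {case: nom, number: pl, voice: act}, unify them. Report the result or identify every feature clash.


Compare features:
case: A=nom vs B=nom -> unified: nom
gender: A=masc vs B=_ -> unified: masc
number: A=pl vs B=pl -> unified: pl
voice: A=_ vs B=act -> unified: act
No clashes found.

Unified: {case: nom, gender: masc, number: pl, voice: act}


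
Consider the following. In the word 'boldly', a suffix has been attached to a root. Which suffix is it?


The word 'boldly' = 'bold' (root) + '-ly' (suffix). The suffix is '-ly'.

ly


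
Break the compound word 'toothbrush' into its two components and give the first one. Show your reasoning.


Split 'toothbrush' into 'tooth' + 'brush'. The first part is 'tooth'.

tooth


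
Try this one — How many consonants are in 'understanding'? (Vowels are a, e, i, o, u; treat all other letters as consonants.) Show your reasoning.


Consonants in 'understanding': n, d, r, s, t, n, d, n, g = 9 consonants.

9


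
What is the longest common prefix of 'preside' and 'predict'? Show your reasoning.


Compare from the start: 3 characters match: 'pre'. Mismatch at position 4: 's' vs 'd'.

pre


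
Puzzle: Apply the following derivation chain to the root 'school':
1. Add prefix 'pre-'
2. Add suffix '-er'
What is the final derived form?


Step 1: Add prefix 'pre-' to 'school' = 'preschool'
Step 2: Add suffix '-er' to 'preschool' = 'preschooler'

preschooler


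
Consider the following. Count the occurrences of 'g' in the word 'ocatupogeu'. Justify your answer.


Letter 'g' in 'ocatupogeu': found at position(s) 8 = 1 occurrence(s).

1


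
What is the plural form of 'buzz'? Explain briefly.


Apply rule: Add -es (sibilant/fricative ending). 'buzz' becomes 'buzzes'.

buzzes


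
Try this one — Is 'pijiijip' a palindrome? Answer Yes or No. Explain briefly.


Forward: 'pijiijip'
Reversed: 'pijiijip'
They are identical.

Yes


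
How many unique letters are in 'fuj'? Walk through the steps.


Unique letters in 'fuj': {f, j, u} = 3 distinct letters.

3


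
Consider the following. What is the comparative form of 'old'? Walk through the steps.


Apply comparative formation (add -er): 'old' -> 'older'.

older


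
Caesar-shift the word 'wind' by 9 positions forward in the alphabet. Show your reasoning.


Shift each letter by 9: w -> f, i -> r, n -> w, d -> m. Result: 'frwm'.

frwm


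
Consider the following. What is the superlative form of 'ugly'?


Apply superlative formation (consonant + y: change y to i, add -est): 'ugly' -> 'ugliest'.

ugliest


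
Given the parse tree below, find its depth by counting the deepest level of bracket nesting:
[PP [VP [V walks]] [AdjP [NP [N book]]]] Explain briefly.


Count bracket nesting levels:
'[' at pos 0: depth = 1
'[' at pos 4: depth = 2
'[' at pos 8: depth = 3
'[' at pos 19: depth = 2
'[' at pos 25: depth = 3
'[' at pos 29: depth = 4
Maximum depth reached: 4

4


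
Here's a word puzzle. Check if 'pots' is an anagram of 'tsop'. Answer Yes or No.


Sorted letters of 'pots': 'opst'
Sorted letters of 'tsop': 'opst'
They match.

Yes


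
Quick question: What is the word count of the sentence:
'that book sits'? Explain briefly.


Split into words: that | book | sits = 3 words.

3


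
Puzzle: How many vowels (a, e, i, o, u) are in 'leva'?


Vowels in 'leva': e, a = 2 vowels.

2


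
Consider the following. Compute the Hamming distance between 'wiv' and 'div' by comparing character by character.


Alignment:
Position 1: 'w' vs 'd' = DIFFER
Position 2: 'i' vs 'i' = match
Position 3: 'v' vs 'v' = match
Total differences: 1

1


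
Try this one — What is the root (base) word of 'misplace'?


Remove prefix 'mis' from 'misplace' to get root 'place'.

place


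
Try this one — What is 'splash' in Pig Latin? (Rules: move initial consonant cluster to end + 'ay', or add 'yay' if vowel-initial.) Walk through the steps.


'splash': move consonant cluster 'spl' to end and add 'ay': 'ashsplay'.

ashsplay


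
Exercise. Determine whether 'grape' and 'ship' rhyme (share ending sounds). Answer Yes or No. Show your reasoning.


Rime (stressed vowel + following sounds) of 'grape': -ape = /eɪp/
Rime of 'ship': -ip = /ɪp/
/eɪp/ and /ɪp/ are different ending sounds, so the words do not rhyme.

No


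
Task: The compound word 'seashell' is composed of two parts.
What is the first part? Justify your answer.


Split 'seashell' into 'sea' + 'shell'. The first part is 'sea'.

sea


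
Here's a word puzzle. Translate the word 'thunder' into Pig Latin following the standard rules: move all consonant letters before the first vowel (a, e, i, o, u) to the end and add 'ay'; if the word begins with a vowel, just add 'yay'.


'thunder': move consonant cluster 'th' to end and add 'ay': 'underthay'.

underthay


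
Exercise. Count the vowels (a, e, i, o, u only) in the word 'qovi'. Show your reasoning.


Vowels in 'qovi': o, i = 2 vowels.

2


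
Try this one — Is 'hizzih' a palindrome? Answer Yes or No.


Forward: 'hizzih'
Reversed: 'hizzih'
They are identical.

Yes


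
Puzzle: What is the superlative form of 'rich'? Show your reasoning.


Apply superlative formation (add -est): 'rich' -> 'richest'.

richest


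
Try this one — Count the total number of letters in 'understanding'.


Spell out 'understanding' and number each letter: u(1), n(2), d(3), e(4), r(5), s(6), t(7), a(8), n(9), d(10), i(11), n(12), g(13). Total: 13 letters.

13


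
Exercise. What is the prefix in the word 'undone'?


The word 'undone' = 'un' (prefix) + 'done' (root). The prefix is 'un'.

un


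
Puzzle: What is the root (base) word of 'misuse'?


Remove prefix 'mis' from 'misuse' to get root 'use'.

use


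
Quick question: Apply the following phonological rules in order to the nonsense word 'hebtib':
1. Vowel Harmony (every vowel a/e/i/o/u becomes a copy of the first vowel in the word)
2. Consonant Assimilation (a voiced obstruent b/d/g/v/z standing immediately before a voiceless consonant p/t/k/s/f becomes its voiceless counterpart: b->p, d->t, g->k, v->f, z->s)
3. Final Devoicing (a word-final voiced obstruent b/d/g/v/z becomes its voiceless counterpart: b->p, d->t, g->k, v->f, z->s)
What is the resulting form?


Starting form: 'hebtib'
Rule 1: Vowel Harmony: all vowels become 'e' (matching first vowel). 'hebtib' -> 'hebteb'
Rule 2: Consonant Assimilation: voiced obstruent before voiceless consonant becomes voiceless ('bt' -> 'pt'). 'hebteb' -> 'hepteb'
Rule 3: Final Devoicing: word-final voiced obstruent 'b' becomes voiceless 'p'. 'hepteb' -> 'heptep'
Final form: 'heptep'

heptep


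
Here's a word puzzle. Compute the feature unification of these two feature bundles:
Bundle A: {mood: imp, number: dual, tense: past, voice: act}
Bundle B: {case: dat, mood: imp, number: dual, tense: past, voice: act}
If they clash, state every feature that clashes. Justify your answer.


Compare features:
case: A=_ vs B=dat -> unified: dat
mood: A=imp vs B=imp -> unified: imp
number: A=dual vs B=dual -> unified: dual
tense: A=past vs B=past -> unified: past
voice: A=act vs B=act -> unified: act
No clashes found.

Unified: {case: dat, mood: imp, number: dual, tense: past, voice: act}


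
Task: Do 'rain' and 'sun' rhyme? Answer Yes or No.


Rime (stressed vowel + following sounds) of 'rain': -ain = /eɪn/
Rime of 'sun': -un = /ʌn/
/eɪn/ and /ʌn/ are different ending sounds, so the words do not rhyme.

No


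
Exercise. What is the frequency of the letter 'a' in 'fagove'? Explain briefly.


Letter 'a' in 'fagove': found at position(s) 2 = 1 occurrence(s).

1


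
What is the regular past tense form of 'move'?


Apply rule: Add -d (word ends in -e). 'move' becomes 'moved'.

moved


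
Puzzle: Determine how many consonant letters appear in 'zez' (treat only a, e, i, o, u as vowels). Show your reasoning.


Consonants in 'zez': z, z = 2 consonants.

2


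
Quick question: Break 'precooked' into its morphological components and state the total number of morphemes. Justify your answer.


Step 1: Identify prefix: 'pre' (meaning: before)
Step 2: Identify root: 'cook'
Step 3: Identify suffix(es): 'ed'
Decomposition: pre- (prefix: before) + cook (root) + -ed (suffix: past)
Total morphemes: 3

3 morphemes (pre- (prefix: before) + cook (root) + -ed (suffix: past))


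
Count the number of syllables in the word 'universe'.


Break 'universe' into syllables: u-ni-verse -> u | ni | verse = 3 syllables

3 syllables


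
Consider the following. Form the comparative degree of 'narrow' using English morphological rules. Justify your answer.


Apply comparative formation (add -er): 'narrow' -> 'narrower'.

narrower


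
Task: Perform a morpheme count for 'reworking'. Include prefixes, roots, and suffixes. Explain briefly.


Decomposition: re- (prefix) + work (root) + -ing (suffix) = 3 morpheme(s)

3 morphemes


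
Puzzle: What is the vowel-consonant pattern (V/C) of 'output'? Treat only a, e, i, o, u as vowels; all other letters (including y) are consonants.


Letter mapping: o = V, u = V, t = C, p = C, u = V, t = C.

VVCCVC


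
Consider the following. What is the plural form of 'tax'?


Apply rule: Add -es (sibilant/fricative ending). 'tax' becomes 'taxes'.

taxes


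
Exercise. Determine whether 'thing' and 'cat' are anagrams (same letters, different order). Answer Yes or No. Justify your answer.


Sorted letters of 'thing': 'ghint'
Sorted letters of 'cat': 'act'
They do not match.

No


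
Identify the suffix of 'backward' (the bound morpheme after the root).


The word 'backward' = 'back' (root) + '-ward' (suffix). The suffix is '-ward'.

ward


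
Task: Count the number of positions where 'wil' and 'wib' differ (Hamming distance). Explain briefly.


Alignment:
Position 1: 'w' vs 'w' = match
Position 2: 'i' vs 'i' = match
Position 3: 'l' vs 'b' = DIFFER
Total differences: 1

1


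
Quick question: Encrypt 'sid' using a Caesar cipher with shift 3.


Shift each letter by 3: s -> v, i -> l, d -> g. Result: 'vlg'.

vlg


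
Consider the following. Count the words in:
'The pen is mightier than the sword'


Split into words: The | pen | is | mightier | than | the | sword = 7 words.

7


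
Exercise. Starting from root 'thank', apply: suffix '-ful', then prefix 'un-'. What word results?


Step 1: Add suffix '-ful' to 'thank' = 'thankful'
Step 2: Add prefix 'un-' to 'thankful' = 'unthankful'

unthankful


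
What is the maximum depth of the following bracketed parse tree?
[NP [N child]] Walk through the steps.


Count bracket nesting levels:
'[' at pos 0: depth = 1
'[' at pos 4: depth = 2
Maximum depth reached: 2

2


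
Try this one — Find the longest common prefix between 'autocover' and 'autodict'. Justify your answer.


Compare from the start: 4 characters match: 'auto'. Mismatch at position 5: 'c' vs 'd'.

auto


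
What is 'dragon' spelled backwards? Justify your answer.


Reverse 'dragon' character by character: 'nogard'.

nogard


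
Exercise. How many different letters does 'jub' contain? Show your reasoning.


Unique letters in 'jub': {b, j, u} = 3 distinct letters.

3


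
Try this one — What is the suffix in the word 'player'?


The word 'player' = 'play' (root) + '-er' (suffix). The suffix is '-er'.

er


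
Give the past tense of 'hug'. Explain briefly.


Apply rule: Double final consonant and add -ed. 'hug' becomes 'hugged'.

hugged


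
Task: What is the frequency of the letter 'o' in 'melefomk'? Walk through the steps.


Letter 'o' in 'melefomk': found at position(s) 6 = 1 occurrence(s).

1


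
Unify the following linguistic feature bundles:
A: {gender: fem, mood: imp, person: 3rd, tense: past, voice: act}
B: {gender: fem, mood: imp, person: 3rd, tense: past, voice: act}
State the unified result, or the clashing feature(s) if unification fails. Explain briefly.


Compare features:
gender: A=fem vs B=fem -> unified: fem
mood: A=imp vs B=imp -> unified: imp
person: A=3rd vs B=3rd -> unified: 3rd
tense: A=past vs B=past -> unified: past
voice: A=act vs B=act -> unified: act
No clashes found.

Unified: {gender: fem, mood: imp, person: 3rd, tense: past, voice: act}


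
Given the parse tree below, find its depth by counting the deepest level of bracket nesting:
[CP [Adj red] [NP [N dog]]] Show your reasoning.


Count bracket nesting levels:
'[' at pos 0: depth = 1
'[' at pos 4: depth = 2
'[' at pos 14: depth = 2
'[' at pos 18: depth = 3
Maximum depth reached: 3

3


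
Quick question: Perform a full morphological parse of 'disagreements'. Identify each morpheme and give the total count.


Step 1: Identify prefix: 'dis' (meaning: not/apart)
Step 2: Identify root: 'agree'
Step 3: Identify suffix(es): 'ment, s'
Decomposition: dis- (prefix: not/apart) + agree (root) + -ment (suffix: action/result) + -s (plural)
Total morphemes: 4

4 morphemes (dis- (prefix: not/apart) + agree (root) + -ment (suffix: action/result) + -s (plural))


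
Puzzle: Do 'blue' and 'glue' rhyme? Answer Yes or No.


Rime (stressed vowel + following sounds) of 'blue': -ue = /uː/
Rime of 'glue': -ue = /uː/
/uː/ and /uː/ are the same ending sound, so the words rhyme.

Yes


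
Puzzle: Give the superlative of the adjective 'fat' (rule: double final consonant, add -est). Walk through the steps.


Apply superlative formation (double final consonant, add -est): 'fat' -> 'fattest'.

fattest


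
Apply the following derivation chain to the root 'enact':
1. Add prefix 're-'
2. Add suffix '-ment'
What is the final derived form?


Step 1: Add prefix 're-' to 'enact' = 'reenact'
Step 2: Add suffix '-ment' to 'reenact' = 'reenactment'

reenactment


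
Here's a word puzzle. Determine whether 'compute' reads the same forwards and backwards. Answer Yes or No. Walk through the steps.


Forward: 'compute'
Reversed: 'etupmoc'
They differ.

No


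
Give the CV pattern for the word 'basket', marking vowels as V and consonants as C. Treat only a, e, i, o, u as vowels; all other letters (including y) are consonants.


Letter mapping: b = C, a = V, s = C, k = C, e = V, t = C.

CVCCVC


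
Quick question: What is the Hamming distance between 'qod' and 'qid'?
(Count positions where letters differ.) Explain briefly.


Alignment:
Position 1: 'q' vs 'q' = match
Position 2: 'o' vs 'i' = DIFFER
Position 3: 'd' vs 'd' = match
Total differences: 1

1


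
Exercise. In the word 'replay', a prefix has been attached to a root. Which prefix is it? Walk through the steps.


The word 'replay' = 're' (prefix) + 'play' (root). The prefix is 're'.

re


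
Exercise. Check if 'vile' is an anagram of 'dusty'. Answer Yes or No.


Sorted letters of 'vile': 'eilv'
Sorted letters of 'dusty': 'dstuy'
They do not match.

No


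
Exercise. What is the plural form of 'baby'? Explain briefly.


Apply rule: Change -y to -ies (consonant + y). 'baby' becomes 'babies'.

babies


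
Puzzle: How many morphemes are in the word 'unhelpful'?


Decomposition: un- (prefix) + help (root) + -ful (suffix) = 3 morpheme(s)

3 morphemes


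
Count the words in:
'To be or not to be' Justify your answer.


Split into words: To | be | or | not | to | be = 6 words.

6


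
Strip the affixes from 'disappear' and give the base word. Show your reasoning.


Remove prefix 'dis' from 'disappear' to get root 'appear'.

appear


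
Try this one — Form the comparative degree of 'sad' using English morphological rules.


Apply comparative formation (double final consonant, add -er): 'sad' -> 'sadder'.

sadder


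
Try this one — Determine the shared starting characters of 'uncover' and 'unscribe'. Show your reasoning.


Compare from the start: 2 characters match: 'un'. Mismatch at position 3: 'c' vs 's'.

un


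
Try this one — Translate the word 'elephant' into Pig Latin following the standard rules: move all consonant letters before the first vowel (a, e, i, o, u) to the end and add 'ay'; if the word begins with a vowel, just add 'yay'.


'elephant' starts with a vowel, so add 'yay': 'elephantyay'.

elephantyay


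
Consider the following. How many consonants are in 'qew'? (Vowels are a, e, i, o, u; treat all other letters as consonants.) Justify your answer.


Consonants in 'qew': q, w = 2 consonants.

2


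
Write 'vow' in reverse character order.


Reverse 'vow' character by character: 'wov'.

wov


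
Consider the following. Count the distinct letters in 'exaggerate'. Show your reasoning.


Unique letters in 'exaggerate': {a, e, g, r, t, x} = 6 distinct letters.

6


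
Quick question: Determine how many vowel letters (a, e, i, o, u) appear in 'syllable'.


Vowels in 'syllable': a, e = 2 vowels.

2


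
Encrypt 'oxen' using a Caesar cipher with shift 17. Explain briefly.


Shift each letter by 17: o -> f, x -> o, e -> v, n -> e. Result: 'fove'.

fove


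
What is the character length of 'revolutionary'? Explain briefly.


Spell out 'revolutionary' and number each letter: r(1), e(2), v(3), o(4), l(5), u(6), t(7), i(8), o(9), n(10), a(11), r(12), y(13). Total: 13 letters.

13


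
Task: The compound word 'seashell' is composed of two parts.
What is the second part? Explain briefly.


Split 'seashell' into 'sea' + 'shell'. The second part is 'shell'.

shell


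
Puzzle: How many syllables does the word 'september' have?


Break 'september' into syllables: sep-tem-ber -> sep | tem | ber = 3 syllables

3 syllables


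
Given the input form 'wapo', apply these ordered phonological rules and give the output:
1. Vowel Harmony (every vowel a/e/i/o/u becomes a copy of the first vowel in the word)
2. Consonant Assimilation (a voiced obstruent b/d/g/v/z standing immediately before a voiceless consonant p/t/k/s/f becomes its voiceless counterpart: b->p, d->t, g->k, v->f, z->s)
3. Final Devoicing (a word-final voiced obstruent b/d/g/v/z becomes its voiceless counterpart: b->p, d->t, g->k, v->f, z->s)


Starting form: 'wapo'
Rule 1: Vowel Harmony: all vowels become 'a' (matching first vowel). 'wapo' -> 'wapa'
Rule 2: Consonant Assimilation: no voiced obstruent (b/d/g/v/z) stands immediately before a voiceless consonant (p/t/k/s/f). No change.
Rule 3: Final Devoicing: the word ends in the vowel 'a', not a consonant. No change.
Final form: 'wapa'

wapa


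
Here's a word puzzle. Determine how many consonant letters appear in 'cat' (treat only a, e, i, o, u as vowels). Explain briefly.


Consonants in 'cat': c, t = 2 consonants.

2


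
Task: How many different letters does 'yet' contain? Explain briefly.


Unique letters in 'yet': {e, t, y} = 3 distinct letters.

3


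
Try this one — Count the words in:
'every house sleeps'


Split into words: every | house | sleeps = 3 words.

3


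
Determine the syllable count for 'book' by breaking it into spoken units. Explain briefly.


Break 'book' into syllables: book -> book = 1 syllable

1 syllable


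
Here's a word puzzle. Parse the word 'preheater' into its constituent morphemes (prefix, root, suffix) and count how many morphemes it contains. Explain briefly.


Step 1: Identify prefix: 'pre' (meaning: before)
Step 2: Identify root: 'heat'
Step 3: Identify suffix(es): 'er'
Decomposition: pre- (prefix: before) + heat (root) + -er (suffix: one who)
Total morphemes: 3

3 morphemes (pre- (prefix: before) + heat (root) + -er (suffix: one who))


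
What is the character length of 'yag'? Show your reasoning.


Spell out 'yag' and number each letter: y(1), a(2), g(3). Total: 3 letters.

3


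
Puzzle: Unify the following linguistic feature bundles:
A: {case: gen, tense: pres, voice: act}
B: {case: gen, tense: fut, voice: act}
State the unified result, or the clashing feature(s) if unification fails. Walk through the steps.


Compare features:
case: A=gen vs B=gen -> unified: gen
tense: A=pres vs B=fut -> CLASH
voice: A=act vs B=act -> unified: act
Clash detected on feature 'tense' (pres vs fut); unification fails.

CLASH on 'tense' (pres vs fut)


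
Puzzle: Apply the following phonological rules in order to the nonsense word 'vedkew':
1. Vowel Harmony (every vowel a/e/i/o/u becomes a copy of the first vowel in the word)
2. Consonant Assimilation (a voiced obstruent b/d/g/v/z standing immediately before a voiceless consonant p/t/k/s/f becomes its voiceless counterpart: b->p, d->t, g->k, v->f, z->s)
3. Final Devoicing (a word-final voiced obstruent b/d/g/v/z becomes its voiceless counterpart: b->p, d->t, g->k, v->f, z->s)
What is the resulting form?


Starting form: 'vedkew'
Rule 1: Vowel Harmony: all vowels already match. No change.
Rule 2: Consonant Assimilation: voiced obstruent before voiceless consonant becomes voiceless ('dk' -> 'tk'). 'vedkew' -> 'vetkew'
Rule 3: Final Devoicing: final consonant 'w' is not one of the voiced obstruents b/d/g/v/z. No change.
Final form: 'vetkew'

vetkew


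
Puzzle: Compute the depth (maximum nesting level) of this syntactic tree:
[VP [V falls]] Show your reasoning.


Count bracket nesting levels:
'[' at pos 0: depth = 1
'[' at pos 4: depth = 2
Maximum depth reached: 2

2


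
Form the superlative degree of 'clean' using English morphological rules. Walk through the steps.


Apply superlative formation (add -est): 'clean' -> 'cleanest'.

cleanest


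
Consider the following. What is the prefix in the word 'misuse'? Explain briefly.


The word 'misuse' = 'mis' (prefix) + 'use' (root). The prefix is 'mis'.

mis


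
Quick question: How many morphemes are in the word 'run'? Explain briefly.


Decomposition: run (free morpheme) = 1 morpheme(s)

1 morphemes


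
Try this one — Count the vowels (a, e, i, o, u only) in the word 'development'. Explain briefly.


Vowels in 'development': e, e, o, e = 4 vowels.

4


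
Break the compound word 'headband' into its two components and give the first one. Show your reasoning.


Split 'headband' into 'head' + 'band'. The first part is 'head'.

head


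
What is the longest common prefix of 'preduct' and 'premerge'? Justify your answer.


Compare from the start: 3 characters match: 'pre'. Mismatch at position 4: 'd' vs 'm'.

pre


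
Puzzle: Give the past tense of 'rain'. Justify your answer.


Apply rule: Add -ed. 'rain' becomes 'rained'.

rained


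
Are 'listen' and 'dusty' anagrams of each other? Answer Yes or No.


Sorted letters of 'listen': 'eilnst'
Sorted letters of 'dusty': 'dstuy'
They do not match.

No


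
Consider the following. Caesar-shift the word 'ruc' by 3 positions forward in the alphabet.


Shift each letter by 3: r -> u, u -> x, c -> f. Result: 'uxf'.

uxf


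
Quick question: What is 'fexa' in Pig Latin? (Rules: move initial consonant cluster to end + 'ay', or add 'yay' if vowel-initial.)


'fexa': move consonant cluster 'f' to end and add 'ay': 'exafay'.

exafay


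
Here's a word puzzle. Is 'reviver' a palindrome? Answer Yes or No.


Forward: 'reviver'
Reversed: 'reviver'
They are identical.

Yes


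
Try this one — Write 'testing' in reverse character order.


Reverse 'testing' character by character: 'gnitset'.

gnitset


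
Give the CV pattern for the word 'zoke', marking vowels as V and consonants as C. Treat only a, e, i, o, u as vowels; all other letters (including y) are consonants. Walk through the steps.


Letter mapping: z = C, o = V, k = C, e = V.

CVCV


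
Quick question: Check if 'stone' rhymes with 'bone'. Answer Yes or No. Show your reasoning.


Rime (stressed vowel + following sounds) of 'stone': -one = /oʊn/
Rime of 'bone': -one = /oʊn/
/oʊn/ and /oʊn/ are the same ending sound, so the words rhyme.

Yes


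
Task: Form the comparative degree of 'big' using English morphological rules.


Apply comparative formation (double final consonant, add -er): 'big' -> 'bigger'.

bigger


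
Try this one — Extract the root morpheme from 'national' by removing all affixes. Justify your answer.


Remove suffix '-al' from 'national' to get root 'nation'.

nation


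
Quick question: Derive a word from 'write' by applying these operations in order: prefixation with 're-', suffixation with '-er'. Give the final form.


Step 1: Add prefix 're-' to 'write' = 'rewrite'
Step 2: Add suffix '-er' to 'rewrite' = 'rewriter'

rewriter


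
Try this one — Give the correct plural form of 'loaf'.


Apply rule: Change -f to -ves. 'loaf' becomes 'loaves'.

loaves


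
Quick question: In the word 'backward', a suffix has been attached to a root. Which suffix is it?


The word 'backward' = 'back' (root) + '-ward' (suffix). The suffix is '-ward'.

ward


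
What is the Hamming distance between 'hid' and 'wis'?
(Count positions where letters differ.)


Alignment:
Position 1: 'h' vs 'w' = DIFFER
Position 2: 'i' vs 'i' = match
Position 3: 'd' vs 's' = DIFFER
Total differences: 2

2


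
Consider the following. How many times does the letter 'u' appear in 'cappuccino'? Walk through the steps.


Letter 'u' in 'cappuccino': found at position(s) 5 = 1 occurrence(s).

1


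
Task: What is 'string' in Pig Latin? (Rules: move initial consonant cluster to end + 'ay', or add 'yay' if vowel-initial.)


'string': move consonant cluster 'str' to end and add 'ay': 'ingstray'.

ingstray


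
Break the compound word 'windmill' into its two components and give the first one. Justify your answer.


Split 'windmill' into 'wind' + 'mill'. The first part is 'wind'.

wind


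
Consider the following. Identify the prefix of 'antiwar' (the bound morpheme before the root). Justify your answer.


The word 'antiwar' = 'anti' (prefix) + 'war' (root). The prefix is 'anti'.

anti


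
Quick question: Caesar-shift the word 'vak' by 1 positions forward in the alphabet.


Shift each letter by 1: v -> w, a -> b, k -> l. Result: 'wbl'.

wbl


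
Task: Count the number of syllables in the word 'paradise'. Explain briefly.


Break 'paradise' into syllables: par-a-dise -> par | a | dise = 3 syllables

3 syllables


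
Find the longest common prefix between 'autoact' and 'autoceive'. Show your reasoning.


Compare from the start: 4 characters match: 'auto'. Mismatch at position 5: 'a' vs 'c'.

auto


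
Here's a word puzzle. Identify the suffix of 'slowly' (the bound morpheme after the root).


The word 'slowly' = 'slow' (root) + '-ly' (suffix). The suffix is '-ly'.

ly


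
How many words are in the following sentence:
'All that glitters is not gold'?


Split into words: All | that | glitters | is | not | gold = 6 words.

6


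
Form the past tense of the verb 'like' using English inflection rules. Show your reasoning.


Apply rule: Add -d (word ends in -e). 'like' becomes 'liked'.

liked


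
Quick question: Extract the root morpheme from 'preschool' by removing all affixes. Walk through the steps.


Remove prefix 'pre' from 'preschool' to get root 'school'.

school


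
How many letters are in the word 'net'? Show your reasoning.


Spell out 'net' and number each letter: n(1), e(2), t(3). Total: 3 letters.

3


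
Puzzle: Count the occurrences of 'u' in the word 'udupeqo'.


Letter 'u' in 'udupeqo': found at position(s) 1, 3 = 2 occurrence(s).

2


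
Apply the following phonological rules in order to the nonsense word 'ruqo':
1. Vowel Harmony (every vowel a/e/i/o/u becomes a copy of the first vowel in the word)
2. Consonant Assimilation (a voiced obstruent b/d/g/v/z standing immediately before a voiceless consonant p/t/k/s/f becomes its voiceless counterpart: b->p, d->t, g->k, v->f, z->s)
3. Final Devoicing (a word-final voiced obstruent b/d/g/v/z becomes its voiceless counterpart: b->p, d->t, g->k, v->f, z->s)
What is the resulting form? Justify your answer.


Starting form: 'ruqo'
Rule 1: Vowel Harmony: all vowels become 'u' (matching first vowel). 'ruqo' -> 'ruqu'
Rule 2: Consonant Assimilation: no voiced obstruent (b/d/g/v/z) stands immediately before a voiceless consonant (p/t/k/s/f). No change.
Rule 3: Final Devoicing: the word ends in the vowel 'u', not a consonant. No change.
Final form: 'ruqu'

ruqu


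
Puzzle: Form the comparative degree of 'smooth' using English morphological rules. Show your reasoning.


Apply comparative formation (add -er): 'smooth' -> 'smoother'.

smoother


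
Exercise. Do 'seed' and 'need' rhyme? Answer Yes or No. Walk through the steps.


Rime (stressed vowel + following sounds) of 'seed': -eed = /iːd/
Rime of 'need': -eed = /iːd/
/iːd/ and /iːd/ are the same ending sound, so the words rhyme.

Yes


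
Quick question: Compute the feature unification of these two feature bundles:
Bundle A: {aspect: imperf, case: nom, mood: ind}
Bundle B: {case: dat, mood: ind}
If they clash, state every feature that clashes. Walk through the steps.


Compare features:
aspect: A=imperf vs B=_ -> unified: imperf
case: A=nom vs B=dat -> CLASH
mood: A=ind vs B=ind -> unified: ind
Clash detected on feature 'case' (nom vs dat); unification fails.

CLASH on 'case' (nom vs dat)


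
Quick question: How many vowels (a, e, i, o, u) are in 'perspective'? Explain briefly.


Vowels in 'perspective': e, e, i, e = 4 vowels.

4


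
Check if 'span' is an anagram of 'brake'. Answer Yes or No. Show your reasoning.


Sorted letters of 'span': 'anps'
Sorted letters of 'brake': 'abekr'
They do not match.

No


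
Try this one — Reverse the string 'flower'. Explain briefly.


Reverse 'flower' character by character: 'rewolf'.

rewolf


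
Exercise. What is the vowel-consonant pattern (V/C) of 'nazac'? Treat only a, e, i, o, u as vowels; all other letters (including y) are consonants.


Letter mapping: n = C, a = V, z = C, a = V, c = C.

CVCVC


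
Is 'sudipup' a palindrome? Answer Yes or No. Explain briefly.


Forward: 'sudipup'
Reversed: 'pupidus'
They differ.

No


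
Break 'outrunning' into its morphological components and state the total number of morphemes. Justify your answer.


Step 1: Identify prefix: 'out' (meaning: surpass)
Step 2: Identify root: 'run'
Step 3: Identify suffix(es): 'ing'
Decomposition: out- (prefix: surpass) + run (root) + -ing (suffix: ongoing action)
Total morphemes: 3

3 morphemes (out- (prefix: surpass) + run (root) + -ing (suffix: ongoing action))


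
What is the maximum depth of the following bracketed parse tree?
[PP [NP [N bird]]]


Count bracket nesting levels:
'[' at pos 0: depth = 1
'[' at pos 4: depth = 2
'[' at pos 8: depth = 3
Maximum depth reached: 3

3


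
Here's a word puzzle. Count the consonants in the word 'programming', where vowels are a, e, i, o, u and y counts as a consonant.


Consonants in 'programming': p, r, g, r, m, m, n, g = 8 consonants.

8


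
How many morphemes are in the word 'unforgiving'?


Decomposition: un- (prefix) + forgive (root) + -ing (suffix) = 3 morpheme(s)

3 morphemes


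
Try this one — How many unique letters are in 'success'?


Unique letters in 'success': {c, e, s, u} = 4 distinct letters.

4


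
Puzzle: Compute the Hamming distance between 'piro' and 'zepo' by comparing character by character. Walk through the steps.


Alignment:
Position 1: 'p' vs 'z' = DIFFER
Position 2: 'i' vs 'e' = DIFFER
Position 3: 'r' vs 'p' = DIFFER
Position 4: 'o' vs 'o' = match
Total differences: 3

3


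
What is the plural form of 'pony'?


Apply rule: Change -y to -ies (consonant + y). 'pony' becomes 'ponies'.

ponies


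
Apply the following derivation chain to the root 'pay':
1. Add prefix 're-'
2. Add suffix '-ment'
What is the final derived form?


Step 1: Add prefix 're-' to 'pay' = 'repay'
Step 2: Add suffix '-ment' to 'repay' = 'repayment'

repayment


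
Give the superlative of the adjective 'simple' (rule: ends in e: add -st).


Apply superlative formation (ends in e: add -st): 'simple' -> 'simplest'.

simplest
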